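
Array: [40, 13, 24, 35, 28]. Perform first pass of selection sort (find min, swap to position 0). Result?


After one pass: [13, 40, 24, 35, 28]


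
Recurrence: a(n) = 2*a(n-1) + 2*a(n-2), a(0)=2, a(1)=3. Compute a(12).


Build bottom-up:
...a(10)=29856, a(11)=81568, a(12)=2*81568+2*29856=222848


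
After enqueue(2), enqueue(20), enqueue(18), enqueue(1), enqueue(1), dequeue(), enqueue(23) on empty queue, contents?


enqueue(2) -> [2]
enqueue(20) -> [2, 20]
enqueue(18) -> [2, 20, 18]
enqueue(1) -> [2, 20, 18, 1]
enqueue(1) -> [2, 20, 18, 1, 1]
dequeue() returns 2 -> [20, 18, 1, 1]
enqueue(23) -> [20, 18, 1, 1, 23]
Final queue (front to back): [20, 18, 1, 1, 23]


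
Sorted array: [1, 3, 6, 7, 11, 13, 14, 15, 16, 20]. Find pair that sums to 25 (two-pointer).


Two pointers: lo=0, hi=9
Found pair: (11, 14) summing to 25


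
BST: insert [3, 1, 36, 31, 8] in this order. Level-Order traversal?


Root = 3; build tree by BST insertion.
Level-Order traversal: [3, 1, 36, 31, 8]


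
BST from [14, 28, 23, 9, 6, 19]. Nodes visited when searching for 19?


BST root = 14
Search for 19: compare at each node
Path: [14, 28, 23, 19]


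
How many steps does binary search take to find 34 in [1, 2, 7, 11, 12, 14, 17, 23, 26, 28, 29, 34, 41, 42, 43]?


Search for 34:
[0,14] mid=7 arr[7]=23
[8,14] mid=11 arr[11]=34
Total: 2 comparisons


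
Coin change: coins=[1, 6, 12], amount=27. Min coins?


dp[0]=0; dp[i]=1+min(dp[i-c] for c in coins)
...dp[22]=6, dp[23]=7, dp[24]=2, dp[25]=3, dp[26]=4, dp[27]=5
Minimum coins for 27 = 5


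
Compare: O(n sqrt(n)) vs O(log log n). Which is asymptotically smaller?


double-logarithmic grows slower than n^1.5
O(log log n) is asymptotically smaller; O(n sqrt(n)) grows faster


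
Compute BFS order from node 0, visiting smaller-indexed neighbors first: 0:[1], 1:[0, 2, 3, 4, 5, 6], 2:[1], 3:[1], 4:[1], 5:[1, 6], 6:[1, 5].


BFS queue: start with [0]
Visit order: [0, 1, 2, 3, 4, 5, 6]


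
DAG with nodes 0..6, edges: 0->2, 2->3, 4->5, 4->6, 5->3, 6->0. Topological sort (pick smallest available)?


Kahn's algorithm, process smallest node first
Order: [1, 4, 5, 6, 0, 2, 3]


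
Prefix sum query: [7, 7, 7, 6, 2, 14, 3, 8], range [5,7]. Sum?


Prefix sums: [0, 7, 14, 21, 27, 29, 43, 46, 54]
Sum[5..7] = prefix[8] - prefix[5] = 54 - 29 = 25


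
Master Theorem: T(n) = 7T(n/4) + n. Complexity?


a=7, b=4, c=1. log_4(7)=1.404 > c=1. Case 1: O(n^log_b(a)) = O(n^1.404)
Complexity: O(n^1.404)


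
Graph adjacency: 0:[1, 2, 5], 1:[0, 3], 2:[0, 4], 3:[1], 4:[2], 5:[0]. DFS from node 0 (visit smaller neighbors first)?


DFS stack-based: start with [0]
Visit order: [0, 1, 3, 2, 4, 5]


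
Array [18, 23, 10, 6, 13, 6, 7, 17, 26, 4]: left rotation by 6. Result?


Left rotate by 6: [7, 17, 26, 4, 18, 23, 10, 6, 13, 6]


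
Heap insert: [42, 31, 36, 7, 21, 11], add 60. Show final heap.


Append 60: [42, 31, 36, 7, 21, 11, 60]
Bubble up: swap idx 6(60) with idx 2(36); swap idx 2(60) with idx 0(42)
Result: [60, 31, 42, 7, 21, 11, 36]


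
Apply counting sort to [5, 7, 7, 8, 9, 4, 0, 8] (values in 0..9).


Count array: [1, 0, 0, 0, 1, 1, 0, 2, 2, 1]
Reconstruct: [0, 4, 5, 7, 7, 8, 8, 9]


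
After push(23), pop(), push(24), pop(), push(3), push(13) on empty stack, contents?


push(23) -> [23]
pop() returns 23 -> []
push(24) -> [24]
pop() returns 24 -> []
push(3) -> [3]
push(13) -> [3, 13]
Final stack (bottom to top): [3, 13]


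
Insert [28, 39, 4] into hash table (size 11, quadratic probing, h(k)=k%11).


Insertions: 28->slot 6; 39->slot 7; 4->slot 4
Table: [None, None, None, None, 4, None, 28, 39, None, None, None]


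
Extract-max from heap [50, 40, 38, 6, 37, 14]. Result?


Max = 50
Replace root with last, heapify down
Resulting heap: [40, 37, 38, 6, 14]


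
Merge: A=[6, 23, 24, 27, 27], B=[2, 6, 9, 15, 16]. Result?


Compare heads, take smaller each step.
Merged: [2, 6, 6, 9, 15, 16, 23, 24, 27, 27]


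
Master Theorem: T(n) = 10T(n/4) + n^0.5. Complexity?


a=10, b=4, c=0.5. log_4(10)=1.661 > c=0.5. Case 1: O(n^log_b(a)) = O(n^1.661)
Complexity: O(n^1.661)


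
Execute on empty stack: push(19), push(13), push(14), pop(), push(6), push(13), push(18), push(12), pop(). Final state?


push(19) -> [19]
push(13) -> [19, 13]
push(14) -> [19, 13, 14]
pop() returns 14 -> [19, 13]
push(6) -> [19, 13, 6]
push(13) -> [19, 13, 6, 13]
push(18) -> [19, 13, 6, 13, 18]
push(12) -> [19, 13, 6, 13, 18, 12]
pop() returns 12 -> [19, 13, 6, 13, 18]
Final stack (bottom to top): [19, 13, 6, 13, 18]


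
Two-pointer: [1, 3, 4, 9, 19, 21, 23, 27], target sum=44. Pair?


Two pointers: lo=0, hi=7
Found pair: (21, 23) summing to 44


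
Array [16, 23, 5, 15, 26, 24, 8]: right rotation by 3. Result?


Right rotate by 3: [26, 24, 8, 16, 23, 5, 15]


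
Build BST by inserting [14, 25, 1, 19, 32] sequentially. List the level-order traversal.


Root = 14; build tree by BST insertion.
Level-Order traversal: [14, 1, 25, 19, 32]


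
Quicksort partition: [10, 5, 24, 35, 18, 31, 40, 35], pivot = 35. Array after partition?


Elements <= 35 go left of pivot.
Result: [10, 5, 24, 35, 18, 31, 35, 40], pivot at index 6


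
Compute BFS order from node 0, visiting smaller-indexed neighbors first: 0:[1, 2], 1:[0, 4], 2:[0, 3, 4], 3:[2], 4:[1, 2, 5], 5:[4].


BFS queue: start with [0]
Visit order: [0, 1, 2, 4, 3, 5]


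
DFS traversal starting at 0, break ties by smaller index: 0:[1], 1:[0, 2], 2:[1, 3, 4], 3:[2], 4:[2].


DFS stack-based: start with [0]
Visit order: [0, 1, 2, 3, 4]


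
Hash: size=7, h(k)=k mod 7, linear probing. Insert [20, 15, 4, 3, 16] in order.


Insertions: 20->slot 6; 15->slot 1; 4->slot 4; 3->slot 3; 16->slot 2
Table: [None, 15, 16, 3, 4, None, 20]


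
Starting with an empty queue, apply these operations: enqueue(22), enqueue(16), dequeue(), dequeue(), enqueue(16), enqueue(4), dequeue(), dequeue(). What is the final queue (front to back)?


enqueue(22) -> [22]
enqueue(16) -> [22, 16]
dequeue() returns 22 -> [16]
dequeue() returns 16 -> []
enqueue(16) -> [16]
enqueue(4) -> [16, 4]
dequeue() returns 16 -> [4]
dequeue() returns 4 -> []
Final queue (front to back): []


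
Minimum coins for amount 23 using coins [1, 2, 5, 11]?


dp[0]=0; dp[i]=1+min(dp[i-c] for c in coins)
...dp[18]=3, dp[19]=4, dp[20]=4, dp[21]=3, dp[22]=2, dp[23]=3
Minimum coins for 23 = 3


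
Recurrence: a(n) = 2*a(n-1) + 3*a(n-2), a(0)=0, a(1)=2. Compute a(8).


Build bottom-up:
...a(6)=364, a(7)=1094, a(8)=2*1094+3*364=3280


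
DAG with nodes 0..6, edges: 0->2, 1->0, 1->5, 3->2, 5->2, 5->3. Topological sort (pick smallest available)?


Kahn's algorithm, process smallest node first
Order: [1, 0, 4, 5, 3, 2, 6]


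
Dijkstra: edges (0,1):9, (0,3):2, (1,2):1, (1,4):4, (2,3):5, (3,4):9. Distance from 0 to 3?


Dijkstra from 0:
Distances: {0: 0, 1: 8, 2: 7, 3: 2, 4: 11}
Shortest distance to 3 = 2, path = [0, 3]


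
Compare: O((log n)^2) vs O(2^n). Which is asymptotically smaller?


polylogarithmic grows slower than exponential
O((log n)^2) is asymptotically smaller; O(2^n) grows faster


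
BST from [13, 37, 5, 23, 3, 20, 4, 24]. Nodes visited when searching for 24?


BST root = 13
Search for 24: compare at each node
Path: [13, 37, 23, 24]


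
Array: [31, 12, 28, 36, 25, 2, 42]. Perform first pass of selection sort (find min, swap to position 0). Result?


After one pass: [2, 12, 28, 36, 25, 31, 42]


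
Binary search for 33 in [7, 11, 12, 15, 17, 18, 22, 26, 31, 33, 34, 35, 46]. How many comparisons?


Search for 33:
[0,12] mid=6 arr[6]=22
[7,12] mid=9 arr[9]=33
Total: 2 comparisons


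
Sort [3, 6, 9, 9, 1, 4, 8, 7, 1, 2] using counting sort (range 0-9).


Count array: [0, 2, 1, 1, 1, 0, 1, 1, 1, 2]
Reconstruct: [1, 1, 2, 3, 4, 6, 7, 8, 9, 9]


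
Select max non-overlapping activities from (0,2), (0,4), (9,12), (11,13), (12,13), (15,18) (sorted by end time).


Greedy: pick earliest-ending, then skip overlaps.
Selected (4 activities): [(0, 2), (9, 12), (12, 13), (15, 18)]


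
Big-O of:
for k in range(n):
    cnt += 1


Per nesting level: O(n) = O(n)
Complexity: O(n)


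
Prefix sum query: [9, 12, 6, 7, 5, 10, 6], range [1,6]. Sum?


Prefix sums: [0, 9, 21, 27, 34, 39, 49, 55]
Sum[1..6] = prefix[7] - prefix[1] = 55 - 9 = 46


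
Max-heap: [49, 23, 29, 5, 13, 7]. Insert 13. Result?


Append 13: [49, 23, 29, 5, 13, 7, 13]
Bubble up: no swaps needed
Result: [49, 23, 29, 5, 13, 7, 13]


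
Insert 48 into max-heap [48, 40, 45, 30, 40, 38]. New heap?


Append 48: [48, 40, 45, 30, 40, 38, 48]
Bubble up: swap idx 6(48) with idx 2(45)
Result: [48, 40, 48, 30, 40, 38, 45]


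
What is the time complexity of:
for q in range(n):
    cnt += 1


Per nesting level: O(n) = O(n)
Complexity: O(n)


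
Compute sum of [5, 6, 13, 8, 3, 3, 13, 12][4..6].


Prefix sums: [0, 5, 11, 24, 32, 35, 38, 51, 63]
Sum[4..6] = prefix[7] - prefix[4] = 51 - 32 = 19


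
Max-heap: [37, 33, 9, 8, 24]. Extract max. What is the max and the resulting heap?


Max = 37
Replace root with last, heapify down
Resulting heap: [33, 24, 9, 8]


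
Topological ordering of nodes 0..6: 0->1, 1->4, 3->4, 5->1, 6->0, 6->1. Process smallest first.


Kahn's algorithm, process smallest node first
Order: [2, 3, 5, 6, 0, 1, 4]


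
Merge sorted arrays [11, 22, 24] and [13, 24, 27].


Compare heads, take smaller each step.
Merged: [11, 13, 22, 24, 24, 27]


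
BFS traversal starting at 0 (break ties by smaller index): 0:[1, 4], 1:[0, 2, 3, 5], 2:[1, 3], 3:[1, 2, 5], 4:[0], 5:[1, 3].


BFS queue: start with [0]
Visit order: [0, 1, 4, 2, 3, 5]


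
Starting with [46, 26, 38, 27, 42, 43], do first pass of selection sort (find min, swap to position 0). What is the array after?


After one pass: [26, 46, 38, 27, 42, 43]


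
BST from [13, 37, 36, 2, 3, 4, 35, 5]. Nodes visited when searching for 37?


BST root = 13
Search for 37: compare at each node
Path: [13, 37]


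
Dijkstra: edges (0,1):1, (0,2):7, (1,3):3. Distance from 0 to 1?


Dijkstra from 0:
Distances: {0: 0, 1: 1, 2: 7, 3: 4}
Shortest distance to 1 = 1, path = [0, 1]


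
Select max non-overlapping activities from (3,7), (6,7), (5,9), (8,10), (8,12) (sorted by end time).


Greedy: pick earliest-ending, then skip overlaps.
Selected (2 activities): [(3, 7), (8, 10)]


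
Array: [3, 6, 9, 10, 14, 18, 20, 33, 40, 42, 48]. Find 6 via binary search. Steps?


Search for 6:
[0,10] mid=5 arr[5]=18
[0,4] mid=2 arr[2]=9
[0,1] mid=0 arr[0]=3
[1,1] mid=1 arr[1]=6
Total: 4 comparisons


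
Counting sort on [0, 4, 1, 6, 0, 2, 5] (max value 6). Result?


Count array: [2, 1, 1, 0, 1, 1, 1]
Reconstruct: [0, 0, 1, 2, 4, 5, 6]


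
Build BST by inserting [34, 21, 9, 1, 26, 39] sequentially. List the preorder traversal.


Root = 34; build tree by BST insertion.
Preorder traversal: [34, 21, 9, 1, 26, 39]


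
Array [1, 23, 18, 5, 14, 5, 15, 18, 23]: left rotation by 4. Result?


Left rotate by 4: [14, 5, 15, 18, 23, 1, 23, 18, 5]


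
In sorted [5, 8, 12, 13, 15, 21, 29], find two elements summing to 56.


Two pointers: lo=0, hi=6
No pair sums to 56


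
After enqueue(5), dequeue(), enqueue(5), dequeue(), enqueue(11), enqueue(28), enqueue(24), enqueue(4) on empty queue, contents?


enqueue(5) -> [5]
dequeue() returns 5 -> []
enqueue(5) -> [5]
dequeue() returns 5 -> []
enqueue(11) -> [11]
enqueue(28) -> [11, 28]
enqueue(24) -> [11, 28, 24]
enqueue(4) -> [11, 28, 24, 4]
Final queue (front to back): [11, 28, 24, 4]


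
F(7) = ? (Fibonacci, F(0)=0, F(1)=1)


F(n)=F(n-1)+F(n-2)
...F(5)=5, F(6)=8, F(7)=13


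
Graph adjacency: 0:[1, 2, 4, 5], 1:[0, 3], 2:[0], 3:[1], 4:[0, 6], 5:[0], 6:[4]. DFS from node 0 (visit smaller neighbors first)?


DFS stack-based: start with [0]
Visit order: [0, 1, 3, 2, 4, 6, 5]


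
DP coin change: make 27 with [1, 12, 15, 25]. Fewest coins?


dp[0]=0; dp[i]=1+min(dp[i-c] for c in coins)
...dp[22]=8, dp[23]=9, dp[24]=2, dp[25]=1, dp[26]=2, dp[27]=2
Minimum coins for 27 = 2


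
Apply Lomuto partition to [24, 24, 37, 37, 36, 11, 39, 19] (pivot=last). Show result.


Elements <= 19 go left of pivot.
Result: [11, 19, 37, 37, 36, 24, 39, 24], pivot at index 1


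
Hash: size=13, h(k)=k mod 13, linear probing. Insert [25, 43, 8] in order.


Insertions: 25->slot 12; 43->slot 4; 8->slot 8
Table: [None, None, None, None, 43, None, None, None, 8, None, None, None, 25]


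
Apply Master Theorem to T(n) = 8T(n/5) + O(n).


a=8, b=5, c=1. log_5(8)=1.292 > c=1. Case 1: O(n^log_b(a)) = O(n^1.292)
Complexity: O(n^1.292)


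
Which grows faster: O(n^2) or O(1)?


constant grows slower than quadratic
O(1) is asymptotically smaller; O(n^2) grows faster


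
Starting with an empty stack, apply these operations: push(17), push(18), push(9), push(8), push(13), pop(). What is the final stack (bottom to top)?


push(17) -> [17]
push(18) -> [17, 18]
push(9) -> [17, 18, 9]
push(8) -> [17, 18, 9, 8]
push(13) -> [17, 18, 9, 8, 13]
pop() returns 13 -> [17, 18, 9, 8]
Final stack (bottom to top): [17, 18, 9, 8]


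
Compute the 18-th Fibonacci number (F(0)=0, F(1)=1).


F(n)=F(n-1)+F(n-2)
...F(16)=987, F(17)=1597, F(18)=2584


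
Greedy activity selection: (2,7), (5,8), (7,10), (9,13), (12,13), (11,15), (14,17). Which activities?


Greedy: pick earliest-ending, then skip overlaps.
Selected (4 activities): [(2, 7), (7, 10), (12, 13), (14, 17)]


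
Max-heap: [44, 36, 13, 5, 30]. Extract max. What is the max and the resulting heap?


Max = 44
Replace root with last, heapify down
Resulting heap: [36, 30, 13, 5]


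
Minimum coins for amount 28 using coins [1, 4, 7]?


dp[0]=0; dp[i]=1+min(dp[i-c] for c in coins)
...dp[23]=5, dp[24]=6, dp[25]=4, dp[26]=5, dp[27]=6, dp[28]=4
Minimum coins for 28 = 4


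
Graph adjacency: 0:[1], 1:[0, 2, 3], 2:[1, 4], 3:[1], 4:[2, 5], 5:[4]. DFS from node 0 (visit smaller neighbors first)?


DFS stack-based: start with [0]
Visit order: [0, 1, 2, 4, 5, 3]


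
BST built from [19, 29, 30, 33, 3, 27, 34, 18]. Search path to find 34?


BST root = 19
Search for 34: compare at each node
Path: [19, 29, 30, 33, 34]


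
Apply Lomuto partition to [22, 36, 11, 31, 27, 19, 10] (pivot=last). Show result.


Elements <= 10 go left of pivot.
Result: [10, 36, 11, 31, 27, 19, 22], pivot at index 0


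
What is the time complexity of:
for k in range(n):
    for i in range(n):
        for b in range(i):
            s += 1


Per nesting level: O(n) * O(n) * O(n) [triangular over i] = O(n^3)
Complexity: O(n^3)


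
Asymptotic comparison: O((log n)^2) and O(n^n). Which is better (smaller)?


polylogarithmic grows slower than n^n
O((log n)^2) is asymptotically smaller; O(n^n) grows faster


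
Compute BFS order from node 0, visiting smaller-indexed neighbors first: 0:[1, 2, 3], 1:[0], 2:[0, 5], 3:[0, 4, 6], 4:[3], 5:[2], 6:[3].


BFS queue: start with [0]
Visit order: [0, 1, 2, 3, 5, 4, 6]


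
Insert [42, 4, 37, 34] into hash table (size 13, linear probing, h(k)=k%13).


Insertions: 42->slot 3; 4->slot 4; 37->slot 11; 34->slot 8
Table: [None, None, None, 42, 4, None, None, None, 34, None, None, 37, None]


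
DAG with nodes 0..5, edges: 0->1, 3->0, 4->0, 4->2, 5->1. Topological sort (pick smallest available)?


Kahn's algorithm, process smallest node first
Order: [3, 4, 0, 2, 5, 1]


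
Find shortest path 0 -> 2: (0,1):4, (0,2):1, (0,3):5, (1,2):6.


Dijkstra from 0:
Distances: {0: 0, 1: 4, 2: 1, 3: 5}
Shortest distance to 2 = 1, path = [0, 2]


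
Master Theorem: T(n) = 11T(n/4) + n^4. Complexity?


a=11, b=4, c=4. log_4(11)=1.730 < c=4. Case 3: O(n^c) = O(n^4)
Complexity: O(n^4)


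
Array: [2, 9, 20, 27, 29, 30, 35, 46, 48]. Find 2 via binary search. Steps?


Search for 2:
[0,8] mid=4 arr[4]=29
[0,3] mid=1 arr[1]=9
[0,0] mid=0 arr[0]=2
Total: 3 comparisons


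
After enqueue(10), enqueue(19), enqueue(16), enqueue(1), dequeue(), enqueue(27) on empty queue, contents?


enqueue(10) -> [10]
enqueue(19) -> [10, 19]
enqueue(16) -> [10, 19, 16]
enqueue(1) -> [10, 19, 16, 1]
dequeue() returns 10 -> [19, 16, 1]
enqueue(27) -> [19, 16, 1, 27]
Final queue (front to back): [19, 16, 1, 27]


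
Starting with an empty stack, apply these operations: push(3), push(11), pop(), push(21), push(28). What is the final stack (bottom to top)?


push(3) -> [3]
push(11) -> [3, 11]
pop() returns 11 -> [3]
push(21) -> [3, 21]
push(28) -> [3, 21, 28]
Final stack (bottom to top): [3, 21, 28]


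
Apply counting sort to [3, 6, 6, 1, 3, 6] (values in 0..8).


Count array: [0, 1, 0, 2, 0, 0, 3, 0, 0]
Reconstruct: [1, 3, 3, 6, 6, 6]


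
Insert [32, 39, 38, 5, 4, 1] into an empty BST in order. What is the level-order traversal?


Root = 32; build tree by BST insertion.
Level-Order traversal: [32, 5, 39, 4, 38, 1]


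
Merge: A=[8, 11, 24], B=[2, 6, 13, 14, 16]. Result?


Compare heads, take smaller each step.
Merged: [2, 6, 8, 11, 13, 14, 16, 24]


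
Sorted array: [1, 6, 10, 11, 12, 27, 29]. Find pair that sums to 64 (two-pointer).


Two pointers: lo=0, hi=6
No pair sums to 64


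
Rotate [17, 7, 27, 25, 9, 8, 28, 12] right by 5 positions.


Right rotate by 5: [25, 9, 8, 28, 12, 17, 7, 27]


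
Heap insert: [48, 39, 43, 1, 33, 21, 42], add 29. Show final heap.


Append 29: [48, 39, 43, 1, 33, 21, 42, 29]
Bubble up: swap idx 7(29) with idx 3(1)
Result: [48, 39, 43, 29, 33, 21, 42, 1]


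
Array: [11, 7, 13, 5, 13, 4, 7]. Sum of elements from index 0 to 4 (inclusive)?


Prefix sums: [0, 11, 18, 31, 36, 49, 53, 60]
Sum[0..4] = prefix[5] - prefix[0] = 49 - 0 = 49


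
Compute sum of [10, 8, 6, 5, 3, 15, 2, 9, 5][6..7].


Prefix sums: [0, 10, 18, 24, 29, 32, 47, 49, 58, 63]
Sum[6..7] = prefix[8] - prefix[6] = 58 - 47 = 11


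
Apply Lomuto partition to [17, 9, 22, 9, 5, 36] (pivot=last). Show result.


Elements <= 36 go left of pivot.
Result: [17, 9, 22, 9, 5, 36], pivot at index 5


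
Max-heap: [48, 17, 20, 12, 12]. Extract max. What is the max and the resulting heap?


Max = 48
Replace root with last, heapify down
Resulting heap: [20, 17, 12, 12]


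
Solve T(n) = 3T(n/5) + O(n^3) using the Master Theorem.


a=3, b=5, c=3. log_5(3)=0.683 < c=3. Case 3: O(n^c) = O(n^3)
Complexity: O(n^3)


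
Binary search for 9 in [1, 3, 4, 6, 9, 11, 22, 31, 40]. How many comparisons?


Search for 9:
[0,8] mid=4 arr[4]=9
Total: 1 comparisons


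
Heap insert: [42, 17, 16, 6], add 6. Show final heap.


Append 6: [42, 17, 16, 6, 6]
Bubble up: no swaps needed
Result: [42, 17, 16, 6, 6]


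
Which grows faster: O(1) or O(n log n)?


constant grows slower than linearithmic
O(1) is asymptotically smaller; O(n log n) grows faster


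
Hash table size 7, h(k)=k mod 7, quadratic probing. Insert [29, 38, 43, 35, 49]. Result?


Insertions: 29->slot 1; 38->slot 3; 43->slot 2; 35->slot 0; 49->slot 4
Table: [35, 29, 43, 38, 49, None, None]


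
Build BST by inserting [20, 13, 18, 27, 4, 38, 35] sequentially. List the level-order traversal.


Root = 20; build tree by BST insertion.
Level-Order traversal: [20, 13, 27, 4, 18, 38, 35]


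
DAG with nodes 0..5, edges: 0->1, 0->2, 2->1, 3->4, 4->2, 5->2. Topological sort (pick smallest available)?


Kahn's algorithm, process smallest node first
Order: [0, 3, 4, 5, 2, 1]


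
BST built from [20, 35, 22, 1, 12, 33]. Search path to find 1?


BST root = 20
Search for 1: compare at each node
Path: [20, 1]


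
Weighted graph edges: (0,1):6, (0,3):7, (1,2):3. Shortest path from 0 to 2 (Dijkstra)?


Dijkstra from 0:
Distances: {0: 0, 1: 6, 2: 9, 3: 7}
Shortest distance to 2 = 9, path = [0, 1, 2]


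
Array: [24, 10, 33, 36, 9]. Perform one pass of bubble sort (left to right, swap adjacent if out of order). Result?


After one pass: [10, 24, 33, 9, 36]


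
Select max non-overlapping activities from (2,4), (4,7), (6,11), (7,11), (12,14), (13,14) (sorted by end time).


Greedy: pick earliest-ending, then skip overlaps.
Selected (4 activities): [(2, 4), (4, 7), (7, 11), (12, 14)]


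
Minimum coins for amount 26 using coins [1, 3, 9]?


dp[0]=0; dp[i]=1+min(dp[i-c] for c in coins)
...dp[21]=3, dp[22]=4, dp[23]=5, dp[24]=4, dp[25]=5, dp[26]=6
Minimum coins for 26 = 6


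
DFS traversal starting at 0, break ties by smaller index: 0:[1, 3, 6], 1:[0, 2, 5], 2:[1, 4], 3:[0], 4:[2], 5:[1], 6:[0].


DFS stack-based: start with [0]
Visit order: [0, 1, 2, 4, 5, 3, 6]


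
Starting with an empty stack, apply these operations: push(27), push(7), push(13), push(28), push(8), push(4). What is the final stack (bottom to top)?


push(27) -> [27]
push(7) -> [27, 7]
push(13) -> [27, 7, 13]
push(28) -> [27, 7, 13, 28]
push(8) -> [27, 7, 13, 28, 8]
push(4) -> [27, 7, 13, 28, 8, 4]
Final stack (bottom to top): [27, 7, 13, 28, 8, 4]


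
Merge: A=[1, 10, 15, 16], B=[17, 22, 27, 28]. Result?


Compare heads, take smaller each step.
Merged: [1, 10, 15, 16, 17, 22, 27, 28]


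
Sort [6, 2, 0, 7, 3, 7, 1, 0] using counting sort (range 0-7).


Count array: [2, 1, 1, 1, 0, 0, 1, 2]
Reconstruct: [0, 0, 1, 2, 3, 6, 7, 7]


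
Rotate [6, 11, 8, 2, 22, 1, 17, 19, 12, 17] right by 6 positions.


Right rotate by 6: [22, 1, 17, 19, 12, 17, 6, 11, 8, 2]


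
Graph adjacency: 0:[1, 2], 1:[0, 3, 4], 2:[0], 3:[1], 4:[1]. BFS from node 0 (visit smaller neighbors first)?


BFS queue: start with [0]
Visit order: [0, 1, 2, 3, 4]


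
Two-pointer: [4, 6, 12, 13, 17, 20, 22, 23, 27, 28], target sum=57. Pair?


Two pointers: lo=0, hi=9
No pair sums to 57


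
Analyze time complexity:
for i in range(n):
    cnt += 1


Per nesting level: O(n) = O(n)
Complexity: O(n)


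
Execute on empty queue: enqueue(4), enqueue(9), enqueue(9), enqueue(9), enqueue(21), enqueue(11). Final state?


enqueue(4) -> [4]
enqueue(9) -> [4, 9]
enqueue(9) -> [4, 9, 9]
enqueue(9) -> [4, 9, 9, 9]
enqueue(21) -> [4, 9, 9, 9, 21]
enqueue(11) -> [4, 9, 9, 9, 21, 11]
Final queue (front to back): [4, 9, 9, 9, 21, 11]


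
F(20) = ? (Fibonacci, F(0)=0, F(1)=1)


F(n)=F(n-1)+F(n-2)
...F(18)=2584, F(19)=4181, F(20)=6765


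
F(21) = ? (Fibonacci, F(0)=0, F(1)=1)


F(n)=F(n-1)+F(n-2)
...F(19)=4181, F(20)=6765, F(21)=10946


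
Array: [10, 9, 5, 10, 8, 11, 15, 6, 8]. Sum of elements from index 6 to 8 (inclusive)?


Prefix sums: [0, 10, 19, 24, 34, 42, 53, 68, 74, 82]
Sum[6..8] = prefix[9] - prefix[6] = 82 - 53 = 29


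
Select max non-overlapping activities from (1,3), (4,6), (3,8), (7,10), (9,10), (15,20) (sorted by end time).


Greedy: pick earliest-ending, then skip overlaps.
Selected (4 activities): [(1, 3), (4, 6), (7, 10), (15, 20)]


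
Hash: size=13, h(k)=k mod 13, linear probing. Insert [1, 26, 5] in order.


Insertions: 1->slot 1; 26->slot 0; 5->slot 5
Table: [26, 1, None, None, None, 5, None, None, None, None, None, None, None]


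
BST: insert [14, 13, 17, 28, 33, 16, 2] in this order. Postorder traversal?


Root = 14; build tree by BST insertion.
Postorder traversal: [2, 13, 16, 33, 28, 17, 14]


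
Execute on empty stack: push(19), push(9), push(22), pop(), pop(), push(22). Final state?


push(19) -> [19]
push(9) -> [19, 9]
push(22) -> [19, 9, 22]
pop() returns 22 -> [19, 9]
pop() returns 9 -> [19]
push(22) -> [19, 22]
Final stack (bottom to top): [19, 22]


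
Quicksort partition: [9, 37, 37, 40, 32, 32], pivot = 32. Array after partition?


Elements <= 32 go left of pivot.
Result: [9, 32, 32, 40, 37, 37], pivot at index 2


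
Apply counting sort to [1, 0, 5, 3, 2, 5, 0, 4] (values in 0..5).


Count array: [2, 1, 1, 1, 1, 2]
Reconstruct: [0, 0, 1, 2, 3, 4, 5, 5]


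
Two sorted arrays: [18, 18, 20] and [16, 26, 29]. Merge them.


Compare heads, take smaller each step.
Merged: [16, 18, 18, 20, 26, 29]


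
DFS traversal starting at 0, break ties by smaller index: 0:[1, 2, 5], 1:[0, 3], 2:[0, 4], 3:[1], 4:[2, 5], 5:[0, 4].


DFS stack-based: start with [0]
Visit order: [0, 1, 3, 2, 4, 5]


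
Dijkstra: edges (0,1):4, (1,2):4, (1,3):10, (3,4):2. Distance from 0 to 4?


Dijkstra from 0:
Distances: {0: 0, 1: 4, 2: 8, 3: 14, 4: 16}
Shortest distance to 4 = 16, path = [0, 1, 3, 4]


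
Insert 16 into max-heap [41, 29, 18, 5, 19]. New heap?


Append 16: [41, 29, 18, 5, 19, 16]
Bubble up: no swaps needed
Result: [41, 29, 18, 5, 19, 16]


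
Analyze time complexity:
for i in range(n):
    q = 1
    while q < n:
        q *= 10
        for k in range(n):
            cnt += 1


Per nesting level: O(n) * O(log n) * O(n) = O(n^2 log n)
Complexity: O(n^2 log n)


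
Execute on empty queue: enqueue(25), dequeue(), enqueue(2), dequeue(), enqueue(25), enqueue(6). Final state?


enqueue(25) -> [25]
dequeue() returns 25 -> []
enqueue(2) -> [2]
dequeue() returns 2 -> []
enqueue(25) -> [25]
enqueue(6) -> [25, 6]
Final queue (front to back): [25, 6]


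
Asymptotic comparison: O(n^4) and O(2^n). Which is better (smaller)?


quartic grows slower than exponential
O(n^4) is asymptotically smaller; O(2^n) grows faster


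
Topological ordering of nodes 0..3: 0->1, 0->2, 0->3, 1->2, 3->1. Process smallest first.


Kahn's algorithm, process smallest node first
Order: [0, 3, 1, 2]


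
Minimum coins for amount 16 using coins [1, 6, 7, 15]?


dp[0]=0; dp[i]=1+min(dp[i-c] for c in coins)
...dp[11]=5, dp[12]=2, dp[13]=2, dp[14]=2, dp[15]=1, dp[16]=2
Minimum coins for 16 = 2


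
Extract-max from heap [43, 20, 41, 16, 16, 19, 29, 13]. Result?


Max = 43
Replace root with last, heapify down
Resulting heap: [41, 20, 29, 16, 16, 19, 13]


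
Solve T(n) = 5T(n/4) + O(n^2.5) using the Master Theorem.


a=5, b=4, c=2.5. log_4(5)=1.161 < c=2.5. Case 3: O(n^c) = O(n^2.500)
Complexity: O(n^2.500)


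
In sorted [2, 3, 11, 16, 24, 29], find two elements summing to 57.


Two pointers: lo=0, hi=5
No pair sums to 57


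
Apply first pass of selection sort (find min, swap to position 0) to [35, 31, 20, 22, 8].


After one pass: [8, 31, 20, 22, 35]


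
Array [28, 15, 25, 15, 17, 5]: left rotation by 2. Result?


Left rotate by 2: [25, 15, 17, 5, 28, 15]


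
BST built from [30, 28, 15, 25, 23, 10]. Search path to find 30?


BST root = 30
Search for 30: compare at each node
Path: [30]


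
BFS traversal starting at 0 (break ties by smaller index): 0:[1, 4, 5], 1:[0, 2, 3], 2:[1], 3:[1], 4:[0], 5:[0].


BFS queue: start with [0]
Visit order: [0, 1, 4, 5, 2, 3]


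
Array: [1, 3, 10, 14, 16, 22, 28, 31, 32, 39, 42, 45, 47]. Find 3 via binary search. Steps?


Search for 3:
[0,12] mid=6 arr[6]=28
[0,5] mid=2 arr[2]=10
[0,1] mid=0 arr[0]=1
[1,1] mid=1 arr[1]=3
Total: 4 comparisons


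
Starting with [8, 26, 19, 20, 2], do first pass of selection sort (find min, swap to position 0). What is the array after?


After one pass: [2, 26, 19, 20, 8]


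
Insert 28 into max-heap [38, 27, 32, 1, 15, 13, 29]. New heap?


Append 28: [38, 27, 32, 1, 15, 13, 29, 28]
Bubble up: swap idx 7(28) with idx 3(1); swap idx 3(28) with idx 1(27)
Result: [38, 28, 32, 27, 15, 13, 29, 1]


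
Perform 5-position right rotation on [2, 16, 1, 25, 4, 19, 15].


Right rotate by 5: [1, 25, 4, 19, 15, 2, 16]


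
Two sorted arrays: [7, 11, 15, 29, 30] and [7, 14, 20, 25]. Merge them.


Compare heads, take smaller each step.
Merged: [7, 7, 11, 14, 15, 20, 25, 29, 30]


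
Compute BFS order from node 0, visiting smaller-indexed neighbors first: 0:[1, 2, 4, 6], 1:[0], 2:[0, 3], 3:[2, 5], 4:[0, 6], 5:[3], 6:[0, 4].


BFS queue: start with [0]
Visit order: [0, 1, 2, 4, 6, 3, 5]


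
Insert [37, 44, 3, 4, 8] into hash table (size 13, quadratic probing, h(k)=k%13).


Insertions: 37->slot 11; 44->slot 5; 3->slot 3; 4->slot 4; 8->slot 8
Table: [None, None, None, 3, 4, 44, None, None, 8, None, None, 37, None]


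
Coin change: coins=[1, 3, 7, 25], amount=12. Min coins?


dp[0]=0; dp[i]=1+min(dp[i-c] for c in coins)
...dp[7]=1, dp[8]=2, dp[9]=3, dp[10]=2, dp[11]=3, dp[12]=4
Minimum coins for 12 = 4


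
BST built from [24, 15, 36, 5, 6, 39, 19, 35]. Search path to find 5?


BST root = 24
Search for 5: compare at each node
Path: [24, 15, 5]


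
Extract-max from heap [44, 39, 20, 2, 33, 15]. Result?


Max = 44
Replace root with last, heapify down
Resulting heap: [39, 33, 20, 2, 15]


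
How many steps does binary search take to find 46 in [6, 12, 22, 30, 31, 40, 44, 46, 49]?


Search for 46:
[0,8] mid=4 arr[4]=31
[5,8] mid=6 arr[6]=44
[7,8] mid=7 arr[7]=46
Total: 3 comparisons


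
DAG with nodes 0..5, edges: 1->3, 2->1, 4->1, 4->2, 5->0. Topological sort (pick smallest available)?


Kahn's algorithm, process smallest node first
Order: [4, 2, 1, 3, 5, 0]


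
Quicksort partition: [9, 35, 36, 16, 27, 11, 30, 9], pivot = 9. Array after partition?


Elements <= 9 go left of pivot.
Result: [9, 9, 36, 16, 27, 11, 30, 35], pivot at index 1


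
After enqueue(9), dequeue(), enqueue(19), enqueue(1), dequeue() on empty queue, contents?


enqueue(9) -> [9]
dequeue() returns 9 -> []
enqueue(19) -> [19]
enqueue(1) -> [19, 1]
dequeue() returns 19 -> [1]
Final queue (front to back): [1]


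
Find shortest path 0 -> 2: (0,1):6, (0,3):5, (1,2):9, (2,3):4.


Dijkstra from 0:
Distances: {0: 0, 1: 6, 2: 9, 3: 5}
Shortest distance to 2 = 9, path = [0, 3, 2]


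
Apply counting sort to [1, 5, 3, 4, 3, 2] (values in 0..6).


Count array: [0, 1, 1, 2, 1, 1, 0]
Reconstruct: [1, 2, 3, 3, 4, 5]


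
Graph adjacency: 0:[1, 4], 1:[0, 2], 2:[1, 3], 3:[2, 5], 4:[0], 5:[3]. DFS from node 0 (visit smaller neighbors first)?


DFS stack-based: start with [0]
Visit order: [0, 1, 2, 3, 5, 4]


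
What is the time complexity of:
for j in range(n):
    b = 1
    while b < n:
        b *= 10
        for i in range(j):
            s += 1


Per nesting level: O(n) * O(log n) * O(n) [triangular over j] = O(n^2 log n)
Complexity: O(n^2 log n)


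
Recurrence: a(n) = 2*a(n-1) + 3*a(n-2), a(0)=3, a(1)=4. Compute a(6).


Build bottom-up:
...a(4)=143, a(5)=424, a(6)=2*424+3*143=1277


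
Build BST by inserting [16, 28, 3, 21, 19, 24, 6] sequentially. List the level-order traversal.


Root = 16; build tree by BST insertion.
Level-Order traversal: [16, 3, 28, 6, 21, 19, 24]


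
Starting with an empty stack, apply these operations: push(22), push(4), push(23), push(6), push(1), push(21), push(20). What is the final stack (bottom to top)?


push(22) -> [22]
push(4) -> [22, 4]
push(23) -> [22, 4, 23]
push(6) -> [22, 4, 23, 6]
push(1) -> [22, 4, 23, 6, 1]
push(21) -> [22, 4, 23, 6, 1, 21]
push(20) -> [22, 4, 23, 6, 1, 21, 20]
Final stack (bottom to top): [22, 4, 23, 6, 1, 21, 20]


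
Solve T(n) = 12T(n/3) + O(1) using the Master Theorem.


a=12, b=3, c=0. log_3(12)=2.262 > c=0. Case 1: O(n^log_b(a)) = O(n^2.262)
Complexity: O(n^2.262)


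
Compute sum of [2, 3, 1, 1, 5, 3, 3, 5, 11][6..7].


Prefix sums: [0, 2, 5, 6, 7, 12, 15, 18, 23, 34]
Sum[6..7] = prefix[8] - prefix[6] = 23 - 15 = 8


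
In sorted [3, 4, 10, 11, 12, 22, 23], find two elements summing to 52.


Two pointers: lo=0, hi=6
No pair sums to 52


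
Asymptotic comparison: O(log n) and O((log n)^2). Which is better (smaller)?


logarithmic grows slower than polylogarithmic
O(log n) is asymptotically smaller; O((log n)^2) grows faster


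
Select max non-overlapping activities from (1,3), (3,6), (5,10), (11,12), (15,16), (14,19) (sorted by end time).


Greedy: pick earliest-ending, then skip overlaps.
Selected (4 activities): [(1, 3), (3, 6), (11, 12), (15, 16)]


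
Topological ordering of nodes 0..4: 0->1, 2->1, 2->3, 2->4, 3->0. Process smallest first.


Kahn's algorithm, process smallest node first
Order: [2, 3, 0, 1, 4]


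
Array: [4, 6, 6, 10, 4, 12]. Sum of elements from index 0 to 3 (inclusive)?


Prefix sums: [0, 4, 10, 16, 26, 30, 42]
Sum[0..3] = prefix[4] - prefix[0] = 26 - 0 = 26


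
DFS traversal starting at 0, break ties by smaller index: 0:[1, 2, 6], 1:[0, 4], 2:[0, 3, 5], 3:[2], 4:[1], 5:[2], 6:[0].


DFS stack-based: start with [0]
Visit order: [0, 1, 4, 2, 3, 5, 6]


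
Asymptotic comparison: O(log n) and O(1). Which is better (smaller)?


constant grows slower than logarithmic
O(1) is asymptotically smaller; O(log n) grows faster


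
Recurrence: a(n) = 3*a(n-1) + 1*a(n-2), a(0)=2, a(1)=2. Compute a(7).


Build bottom-up:
...a(5)=284, a(6)=938, a(7)=3*938+1*284=3098


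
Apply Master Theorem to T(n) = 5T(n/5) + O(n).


a=5, b=5, c=1. log_5(5)=1 = c=1. Case 2: O(n^c log n) = O(n log n)
Complexity: O(n log n)


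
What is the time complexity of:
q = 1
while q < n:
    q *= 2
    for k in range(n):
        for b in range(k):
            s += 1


Per nesting level: O(log n) * O(n) * O(n) [triangular over k] = O(n^2 log n)
Complexity: O(n^2 log n)


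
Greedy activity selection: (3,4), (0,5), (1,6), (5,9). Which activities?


Greedy: pick earliest-ending, then skip overlaps.
Selected (2 activities): [(3, 4), (5, 9)]


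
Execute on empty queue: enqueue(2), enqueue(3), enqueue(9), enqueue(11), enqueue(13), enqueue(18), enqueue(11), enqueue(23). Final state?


enqueue(2) -> [2]
enqueue(3) -> [2, 3]
enqueue(9) -> [2, 3, 9]
enqueue(11) -> [2, 3, 9, 11]
enqueue(13) -> [2, 3, 9, 11, 13]
enqueue(18) -> [2, 3, 9, 11, 13, 18]
enqueue(11) -> [2, 3, 9, 11, 13, 18, 11]
enqueue(23) -> [2, 3, 9, 11, 13, 18, 11, 23]
Final queue (front to back): [2, 3, 9, 11, 13, 18, 11, 23]


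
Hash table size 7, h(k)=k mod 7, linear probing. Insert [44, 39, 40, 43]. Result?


Insertions: 44->slot 2; 39->slot 4; 40->slot 5; 43->slot 1
Table: [None, 43, 44, None, 39, 40, None]


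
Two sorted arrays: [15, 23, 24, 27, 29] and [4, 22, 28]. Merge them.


Compare heads, take smaller each step.
Merged: [4, 15, 22, 23, 24, 27, 28, 29]


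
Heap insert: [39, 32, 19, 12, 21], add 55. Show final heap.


Append 55: [39, 32, 19, 12, 21, 55]
Bubble up: swap idx 5(55) with idx 2(19); swap idx 2(55) with idx 0(39)
Result: [55, 32, 39, 12, 21, 19]


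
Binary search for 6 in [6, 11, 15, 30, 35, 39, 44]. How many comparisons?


Search for 6:
[0,6] mid=3 arr[3]=30
[0,2] mid=1 arr[1]=11
[0,0] mid=0 arr[0]=6
Total: 3 comparisons


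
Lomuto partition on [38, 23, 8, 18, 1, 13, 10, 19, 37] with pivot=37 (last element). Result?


Elements <= 37 go left of pivot.
Result: [23, 8, 18, 1, 13, 10, 19, 37, 38], pivot at index 7


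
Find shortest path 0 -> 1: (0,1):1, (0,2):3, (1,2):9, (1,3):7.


Dijkstra from 0:
Distances: {0: 0, 1: 1, 2: 3, 3: 8}
Shortest distance to 1 = 1, path = [0, 1]


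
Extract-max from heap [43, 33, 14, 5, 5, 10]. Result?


Max = 43
Replace root with last, heapify down
Resulting heap: [33, 10, 14, 5, 5]


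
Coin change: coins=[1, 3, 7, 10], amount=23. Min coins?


dp[0]=0; dp[i]=1+min(dp[i-c] for c in coins)
...dp[18]=3, dp[19]=4, dp[20]=2, dp[21]=3, dp[22]=4, dp[23]=3
Minimum coins for 23 = 3


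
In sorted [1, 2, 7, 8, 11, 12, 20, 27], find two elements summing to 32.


Two pointers: lo=0, hi=7
Found pair: (12, 20) summing to 32


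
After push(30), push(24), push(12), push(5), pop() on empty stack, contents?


push(30) -> [30]
push(24) -> [30, 24]
push(12) -> [30, 24, 12]
push(5) -> [30, 24, 12, 5]
pop() returns 5 -> [30, 24, 12]
Final stack (bottom to top): [30, 24, 12]


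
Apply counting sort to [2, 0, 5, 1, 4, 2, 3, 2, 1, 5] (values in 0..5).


Count array: [1, 2, 3, 1, 1, 2]
Reconstruct: [0, 1, 1, 2, 2, 2, 3, 4, 5, 5]


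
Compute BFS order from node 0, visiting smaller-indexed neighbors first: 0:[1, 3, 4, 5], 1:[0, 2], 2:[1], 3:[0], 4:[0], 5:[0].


BFS queue: start with [0]
Visit order: [0, 1, 3, 4, 5, 2]


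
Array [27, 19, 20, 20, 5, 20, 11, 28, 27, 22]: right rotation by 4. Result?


Right rotate by 4: [11, 28, 27, 22, 27, 19, 20, 20, 5, 20]


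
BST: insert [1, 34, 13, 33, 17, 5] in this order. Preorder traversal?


Root = 1; build tree by BST insertion.
Preorder traversal: [1, 34, 13, 5, 33, 17]


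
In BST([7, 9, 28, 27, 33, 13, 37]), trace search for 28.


BST root = 7
Search for 28: compare at each node
Path: [7, 9, 28]


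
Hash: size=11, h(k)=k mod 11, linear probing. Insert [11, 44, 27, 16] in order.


Insertions: 11->slot 0; 44->slot 1; 27->slot 5; 16->slot 6
Table: [11, 44, None, None, None, 27, 16, None, None, None, None]


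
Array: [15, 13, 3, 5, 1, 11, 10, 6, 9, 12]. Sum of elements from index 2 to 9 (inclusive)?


Prefix sums: [0, 15, 28, 31, 36, 37, 48, 58, 64, 73, 85]
Sum[2..9] = prefix[10] - prefix[2] = 85 - 28 = 57


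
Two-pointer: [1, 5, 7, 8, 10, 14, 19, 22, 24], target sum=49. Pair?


Two pointers: lo=0, hi=8
No pair sums to 49


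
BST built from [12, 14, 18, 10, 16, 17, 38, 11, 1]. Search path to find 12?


BST root = 12
Search for 12: compare at each node
Path: [12]


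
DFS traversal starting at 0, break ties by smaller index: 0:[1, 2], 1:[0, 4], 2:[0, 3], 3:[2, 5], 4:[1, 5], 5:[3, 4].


DFS stack-based: start with [0]
Visit order: [0, 1, 4, 5, 3, 2]


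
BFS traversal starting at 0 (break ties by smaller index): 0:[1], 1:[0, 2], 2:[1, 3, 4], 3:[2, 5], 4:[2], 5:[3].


BFS queue: start with [0]
Visit order: [0, 1, 2, 3, 4, 5]


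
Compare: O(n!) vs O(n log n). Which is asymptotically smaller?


linearithmic grows slower than factorial
O(n log n) is asymptotically smaller; O(n!) grows faster


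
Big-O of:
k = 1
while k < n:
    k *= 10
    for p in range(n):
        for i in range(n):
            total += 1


Per nesting level: O(log n) * O(n) * O(n) = O(n^2 log n)
Complexity: O(n^2 log n)


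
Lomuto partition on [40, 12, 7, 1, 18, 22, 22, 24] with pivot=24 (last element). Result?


Elements <= 24 go left of pivot.
Result: [12, 7, 1, 18, 22, 22, 24, 40], pivot at index 6


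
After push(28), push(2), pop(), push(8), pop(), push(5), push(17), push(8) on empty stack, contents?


push(28) -> [28]
push(2) -> [28, 2]
pop() returns 2 -> [28]
push(8) -> [28, 8]
pop() returns 8 -> [28]
push(5) -> [28, 5]
push(17) -> [28, 5, 17]
push(8) -> [28, 5, 17, 8]
Final stack (bottom to top): [28, 5, 17, 8]


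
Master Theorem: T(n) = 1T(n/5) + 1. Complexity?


a=1, b=5, c=0. log_5(1)=0 = c=0. Case 2: O(n^c log n) = O(log n)
Complexity: O(log n)


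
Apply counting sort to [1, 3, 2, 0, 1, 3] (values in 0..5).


Count array: [1, 2, 1, 2, 0, 0]
Reconstruct: [0, 1, 1, 2, 3, 3]


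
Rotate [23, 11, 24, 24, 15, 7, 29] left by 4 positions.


Left rotate by 4: [15, 7, 29, 23, 11, 24, 24]


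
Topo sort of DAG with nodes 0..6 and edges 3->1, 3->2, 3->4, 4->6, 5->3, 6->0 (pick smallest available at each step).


Kahn's algorithm, process smallest node first
Order: [5, 3, 1, 2, 4, 6, 0]


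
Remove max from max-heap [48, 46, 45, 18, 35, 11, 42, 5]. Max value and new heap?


Max = 48
Replace root with last, heapify down
Resulting heap: [46, 35, 45, 18, 5, 11, 42]


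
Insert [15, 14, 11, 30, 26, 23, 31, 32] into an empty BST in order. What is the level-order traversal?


Root = 15; build tree by BST insertion.
Level-Order traversal: [15, 14, 30, 11, 26, 31, 23, 32]


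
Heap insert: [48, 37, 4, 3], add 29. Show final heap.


Append 29: [48, 37, 4, 3, 29]
Bubble up: no swaps needed
Result: [48, 37, 4, 3, 29]


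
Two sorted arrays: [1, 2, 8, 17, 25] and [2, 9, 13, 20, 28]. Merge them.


Compare heads, take smaller each step.
Merged: [1, 2, 2, 8, 9, 13, 17, 20, 25, 28]
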